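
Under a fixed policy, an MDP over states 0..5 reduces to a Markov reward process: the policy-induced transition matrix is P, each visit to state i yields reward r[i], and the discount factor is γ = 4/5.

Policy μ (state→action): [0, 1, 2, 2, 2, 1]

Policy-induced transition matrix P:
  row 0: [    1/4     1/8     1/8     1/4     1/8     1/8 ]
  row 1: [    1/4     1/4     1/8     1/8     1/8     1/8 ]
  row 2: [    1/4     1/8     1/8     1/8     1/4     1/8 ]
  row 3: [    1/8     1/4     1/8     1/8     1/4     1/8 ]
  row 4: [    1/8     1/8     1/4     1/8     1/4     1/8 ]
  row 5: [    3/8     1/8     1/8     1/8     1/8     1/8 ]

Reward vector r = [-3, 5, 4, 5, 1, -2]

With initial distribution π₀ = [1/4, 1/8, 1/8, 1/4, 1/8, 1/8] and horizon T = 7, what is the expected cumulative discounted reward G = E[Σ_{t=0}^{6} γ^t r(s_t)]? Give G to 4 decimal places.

G = 5.8043

t=0: π = [0.2500, 0.1250, 0.1250, 0.2500, 0.1250, 0.1250], E[r] = 1.5000, γ^t·E[r] = 1.500000, running G = 1.500000
t=1: π = [0.2188, 0.1719, 0.1406, 0.1563, 0.1875, 0.1250], E[r] = 1.4844, γ^t·E[r] = 1.187500, running G = 2.687500
t=2: π = [0.2227, 0.1660, 0.1484, 0.1523, 0.1855, 0.1250], E[r] = 1.4531, γ^t·E[r] = 0.930000, running G = 3.617500
t=3: π = [0.2234, 0.1648, 0.1482, 0.1528, 0.1858, 0.1250], E[r] = 1.4465, γ^t·E[r] = 0.740625, running G = 4.358125
t=4: π = [0.2233, 0.1647, 0.1482, 0.1529, 0.1859, 0.1250], E[r] = 1.4470, γ^t·E[r] = 0.592688, running G = 4.950813
t=5: π = [0.2233, 0.1647, 0.1482, 0.1529, 0.1859, 0.1250], E[r] = 1.4470, γ^t·E[r] = 0.474168, running G = 5.424980
t=6: π = [0.2233, 0.1647, 0.1482, 0.1529, 0.1859, 0.1250], E[r] = 1.4470, γ^t·E[r] = 0.379334, running G = 5.804314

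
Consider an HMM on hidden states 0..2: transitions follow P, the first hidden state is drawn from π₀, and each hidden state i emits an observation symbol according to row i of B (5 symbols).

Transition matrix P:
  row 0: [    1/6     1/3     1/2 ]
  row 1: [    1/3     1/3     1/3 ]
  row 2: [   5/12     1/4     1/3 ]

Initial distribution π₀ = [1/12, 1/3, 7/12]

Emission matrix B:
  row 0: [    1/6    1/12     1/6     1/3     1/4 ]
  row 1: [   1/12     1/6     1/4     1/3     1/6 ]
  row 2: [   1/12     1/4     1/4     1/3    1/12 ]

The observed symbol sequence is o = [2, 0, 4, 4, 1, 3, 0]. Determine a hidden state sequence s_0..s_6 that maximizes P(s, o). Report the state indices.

path = [2, 0, 1, 0, 2, 2, 0]

t=0: δ = [1.389e-02, 8.333e-02, 1.458e-01]  (obs o_0=2)
t=1: δ = [1.013e-02, 3.038e-03, 4.051e-03]  ψ = [2, 2, 2]  (obs o_1=0)
t=2: δ = [4.220e-04, 5.626e-04, 4.220e-04]  ψ = [0, 0, 0]  (obs o_2=4)
t=3: δ = [4.689e-05, 3.126e-05, 1.758e-05]  ψ = [1, 1, 0]  (obs o_3=4)
t=4: δ = [8.683e-07, 2.605e-06, 5.861e-06]  ψ = [1, 0, 0]  (obs o_4=1)
t=5: δ = [8.140e-07, 4.884e-07, 6.512e-07]  ψ = [2, 2, 2]  (obs o_5=3)
t=6: δ = [4.522e-08, 2.261e-08, 3.392e-08]  ψ = [2, 0, 0]  (obs o_6=0)
backtrack: best end state = 0; path = [2, 0, 1, 0, 2, 2, 0]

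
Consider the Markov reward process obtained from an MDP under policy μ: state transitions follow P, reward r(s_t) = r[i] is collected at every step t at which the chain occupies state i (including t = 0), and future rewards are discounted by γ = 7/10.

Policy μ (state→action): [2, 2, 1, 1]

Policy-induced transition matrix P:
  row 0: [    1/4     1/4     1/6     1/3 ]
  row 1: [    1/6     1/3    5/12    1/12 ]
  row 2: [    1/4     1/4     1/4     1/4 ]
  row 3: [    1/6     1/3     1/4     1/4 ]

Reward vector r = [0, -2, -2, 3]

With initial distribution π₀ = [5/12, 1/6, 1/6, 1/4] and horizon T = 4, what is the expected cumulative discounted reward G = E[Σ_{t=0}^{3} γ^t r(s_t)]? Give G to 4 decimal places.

t=0: π = [0.4167, 0.1667, 0.1667, 0.2500], E[r] = 0.0833, γ^t·E[r] = 0.083333, running G = 0.083333
t=1: π = [0.2153, 0.2847, 0.2431, 0.2569], E[r] = -0.2847, γ^t·E[r] = -0.199306, running G = -0.115972
t=2: π = [0.2049, 0.2951, 0.2795, 0.2205], E[r] = -0.4878, γ^t·E[r] = -0.239045, running G = -0.355017
t=3: π = [0.2070, 0.2930, 0.2821, 0.2179], E[r] = -0.4965, γ^t·E[r] = -0.170309, running G = -0.525326

G = -0.5253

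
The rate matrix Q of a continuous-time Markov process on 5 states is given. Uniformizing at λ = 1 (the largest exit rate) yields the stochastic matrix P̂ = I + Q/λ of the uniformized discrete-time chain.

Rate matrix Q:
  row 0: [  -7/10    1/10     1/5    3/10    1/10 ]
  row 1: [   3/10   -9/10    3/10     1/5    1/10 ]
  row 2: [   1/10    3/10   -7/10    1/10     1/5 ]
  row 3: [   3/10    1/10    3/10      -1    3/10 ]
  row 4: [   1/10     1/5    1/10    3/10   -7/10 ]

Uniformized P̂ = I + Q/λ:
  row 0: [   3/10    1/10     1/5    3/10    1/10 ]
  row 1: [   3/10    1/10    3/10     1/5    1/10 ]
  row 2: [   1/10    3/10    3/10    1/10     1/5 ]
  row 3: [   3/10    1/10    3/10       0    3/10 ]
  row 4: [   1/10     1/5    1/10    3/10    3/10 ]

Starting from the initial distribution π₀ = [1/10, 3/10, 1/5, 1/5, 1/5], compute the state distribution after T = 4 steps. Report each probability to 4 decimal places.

t=0: π = [0.1000, 0.3000, 0.2000, 0.2000, 0.2000]
t=1: π = [0.2200, 0.1600, 0.2500, 0.1700, 0.2000]
t=2: π = [0.2100, 0.1700, 0.2380, 0.1830, 0.1990]
t=3: π = [0.2126, 0.1675, 0.2392, 0.1805, 0.2002]
t=4: π = [0.2121, 0.1679, 0.2387, 0.1813, 0.2001]

π = [0.2121, 0.1679, 0.2387, 0.1813, 0.2001]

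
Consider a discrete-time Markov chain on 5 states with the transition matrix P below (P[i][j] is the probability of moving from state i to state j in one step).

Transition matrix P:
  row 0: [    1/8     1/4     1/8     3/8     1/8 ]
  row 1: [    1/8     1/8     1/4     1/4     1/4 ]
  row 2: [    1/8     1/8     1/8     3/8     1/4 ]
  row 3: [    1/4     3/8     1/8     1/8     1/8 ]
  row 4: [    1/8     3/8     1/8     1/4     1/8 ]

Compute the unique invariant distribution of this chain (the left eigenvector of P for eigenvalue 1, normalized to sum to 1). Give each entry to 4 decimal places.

π = [0.1571, 0.2530, 0.1566, 0.2571, 0.1762]

Balance equations π_j = Σ_i π_i·P[i][j]:
  π_0 = 1/8·π_0 + 1/8·π_1 + 1/8·π_2 + 1/4·π_3 + 1/8·π_4
  π_1 = 1/4·π_0 + 1/8·π_1 + 1/8·π_2 + 3/8·π_3 + 3/8·π_4
  π_2 = 1/8·π_0 + 1/4·π_1 + 1/8·π_2 + 1/8·π_3 + 1/8·π_4
  π_3 = 3/8·π_0 + 1/4·π_1 + 3/8·π_2 + 1/8·π_3 + 1/4·π_4
  normalize: π_0 + π_1 + π_2 + π_3 + π_4 = 1
Solving the linear system gives exactly π = [305/1941, 491/1941, 304/1941, 499/1941, 114/647].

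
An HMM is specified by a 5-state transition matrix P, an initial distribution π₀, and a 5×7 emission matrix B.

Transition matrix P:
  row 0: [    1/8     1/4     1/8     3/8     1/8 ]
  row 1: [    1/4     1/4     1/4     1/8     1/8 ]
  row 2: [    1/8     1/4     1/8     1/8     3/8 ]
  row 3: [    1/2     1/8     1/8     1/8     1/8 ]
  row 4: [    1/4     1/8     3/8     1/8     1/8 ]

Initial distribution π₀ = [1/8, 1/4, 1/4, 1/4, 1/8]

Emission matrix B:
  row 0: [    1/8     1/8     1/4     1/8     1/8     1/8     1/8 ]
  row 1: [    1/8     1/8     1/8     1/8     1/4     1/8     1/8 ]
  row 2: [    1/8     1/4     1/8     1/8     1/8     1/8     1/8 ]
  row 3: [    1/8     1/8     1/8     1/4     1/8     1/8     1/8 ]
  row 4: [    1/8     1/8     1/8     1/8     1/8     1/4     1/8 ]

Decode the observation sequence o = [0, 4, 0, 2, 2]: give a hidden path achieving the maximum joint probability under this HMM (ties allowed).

t=0: δ = [1.562e-02, 3.125e-02, 3.125e-02, 3.125e-02, 1.562e-02]  (obs o_0=0)
t=1: δ = [1.953e-03, 1.953e-03, 9.766e-04, 7.324e-04, 1.465e-03]  ψ = [3, 1, 1, 0, 2]  (obs o_1=4)
t=2: δ = [6.104e-05, 6.104e-05, 6.866e-05, 9.155e-05, 4.578e-05]  ψ = [1, 0, 4, 0, 2]  (obs o_2=0)
t=3: δ = [1.144e-05, 2.146e-06, 2.146e-06, 2.861e-06, 3.219e-06]  ψ = [3, 2, 4, 0, 2]  (obs o_3=2)
t=4: δ = [3.576e-07, 3.576e-07, 1.788e-07, 5.364e-07, 1.788e-07]  ψ = [0, 0, 0, 0, 0]  (obs o_4=2)
backtrack: best end state = 3; path = [3, 0, 3, 0, 3]

path = [3, 0, 3, 0, 3]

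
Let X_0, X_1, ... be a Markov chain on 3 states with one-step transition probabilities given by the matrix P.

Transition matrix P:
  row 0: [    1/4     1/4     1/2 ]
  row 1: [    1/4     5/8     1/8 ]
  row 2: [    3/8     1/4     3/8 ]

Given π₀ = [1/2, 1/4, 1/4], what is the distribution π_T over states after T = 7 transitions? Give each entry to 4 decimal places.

t=0: π = [0.5000, 0.2500, 0.2500]
t=1: π = [0.2813, 0.3438, 0.3750]
t=2: π = [0.2969, 0.3789, 0.3242]
t=3: π = [0.2905, 0.3921, 0.3174]
t=4: π = [0.2897, 0.3970, 0.3133]
t=5: π = [0.2892, 0.3989, 0.3120]
t=6: π = [0.2890, 0.3996, 0.3114]
t=7: π = [0.2889, 0.3998, 0.3112]

π = [0.2889, 0.3998, 0.3112]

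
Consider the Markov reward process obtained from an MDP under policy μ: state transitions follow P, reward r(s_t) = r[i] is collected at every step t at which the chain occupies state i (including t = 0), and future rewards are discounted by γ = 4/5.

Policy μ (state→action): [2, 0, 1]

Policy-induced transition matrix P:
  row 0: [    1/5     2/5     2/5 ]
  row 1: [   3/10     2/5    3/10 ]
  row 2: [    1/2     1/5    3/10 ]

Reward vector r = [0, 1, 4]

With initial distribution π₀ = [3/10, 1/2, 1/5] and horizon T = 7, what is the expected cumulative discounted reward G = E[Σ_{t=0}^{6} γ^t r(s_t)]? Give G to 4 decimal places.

G = 6.2246

t=0: π = [0.3000, 0.5000, 0.2000], E[r] = 1.3000, γ^t·E[r] = 1.300000, running G = 1.300000
t=1: π = [0.3100, 0.3600, 0.3300], E[r] = 1.6800, γ^t·E[r] = 1.344000, running G = 2.644000
t=2: π = [0.3350, 0.3340, 0.3310], E[r] = 1.6580, γ^t·E[r] = 1.061120, running G = 3.705120
t=3: π = [0.3327, 0.3338, 0.3335], E[r] = 1.6678, γ^t·E[r] = 0.853914, running G = 4.559034
t=4: π = [0.3334, 0.3333, 0.3333], E[r] = 1.6664, γ^t·E[r] = 0.682549, running G = 5.241583
t=5: π = [0.3333, 0.3333, 0.3333], E[r] = 1.6667, γ^t·E[r] = 0.546150, running G = 5.787733
t=6: π = [0.3333, 0.3333, 0.3333], E[r] = 1.6667, γ^t·E[r] = 0.436904, running G = 6.224637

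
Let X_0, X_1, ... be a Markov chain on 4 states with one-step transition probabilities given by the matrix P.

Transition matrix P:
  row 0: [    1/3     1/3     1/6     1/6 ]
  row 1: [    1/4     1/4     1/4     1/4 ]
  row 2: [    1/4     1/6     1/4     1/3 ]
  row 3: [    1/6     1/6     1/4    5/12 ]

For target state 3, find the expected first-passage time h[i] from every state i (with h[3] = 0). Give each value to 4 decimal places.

h = [4.4615, 4.0615, 3.7231, 0.0000]

First-step conditioning: h[3] = 0; for i ≠ 3, h[i] = 1 + Σ_k P[i][k]·h[k].
  h[0] = 1 + 1/3·h[0] + 1/3·h[1] + 1/6·h[2]
  h[1] = 1 + 1/4·h[0] + 1/4·h[1] + 1/4·h[2]
  h[2] = 1 + 1/4·h[0] + 1/6·h[1] + 1/4·h[2]
Solving the 3×3 linear system over states ≠ 3 gives exactly h = [58/13, 264/65, 242/65, 0] (h[3] = 0 is the target).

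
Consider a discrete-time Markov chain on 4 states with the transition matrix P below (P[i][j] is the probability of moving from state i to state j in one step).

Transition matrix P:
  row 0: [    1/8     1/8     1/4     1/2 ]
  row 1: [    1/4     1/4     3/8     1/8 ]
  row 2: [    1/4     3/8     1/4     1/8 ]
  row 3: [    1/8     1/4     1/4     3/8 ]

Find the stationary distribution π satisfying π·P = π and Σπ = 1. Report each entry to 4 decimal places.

Balance equations π_j = Σ_i π_i·P[i][j]:
  π_0 = 1/8·π_0 + 1/4·π_1 + 1/4·π_2 + 1/8·π_3
  π_1 = 1/8·π_0 + 1/4·π_1 + 3/8·π_2 + 1/4·π_3
  π_2 = 1/4·π_0 + 3/8·π_1 + 1/4·π_2 + 1/4·π_3
  normalize: π_0 + π_1 + π_2 + π_3 = 1
Solving the linear system gives exactly π = [11/57, 134/513, 145/513, 5/19].

π = [0.1930, 0.2612, 0.2827, 0.2632]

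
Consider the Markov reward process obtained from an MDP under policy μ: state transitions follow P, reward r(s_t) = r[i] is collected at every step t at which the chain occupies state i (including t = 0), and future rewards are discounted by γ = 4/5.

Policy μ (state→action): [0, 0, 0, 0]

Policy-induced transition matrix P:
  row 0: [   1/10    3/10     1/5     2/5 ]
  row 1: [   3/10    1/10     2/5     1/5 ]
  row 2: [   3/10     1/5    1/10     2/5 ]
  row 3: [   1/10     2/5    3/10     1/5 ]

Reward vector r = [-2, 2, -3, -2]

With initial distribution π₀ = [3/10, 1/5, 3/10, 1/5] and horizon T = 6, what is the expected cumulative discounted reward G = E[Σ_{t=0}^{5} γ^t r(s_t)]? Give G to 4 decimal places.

G = -4.8221

t=0: π = [0.3000, 0.2000, 0.3000, 0.2000], E[r] = -1.5000, γ^t·E[r] = -1.500000, running G = -1.500000
t=1: π = [0.2000, 0.2500, 0.2300, 0.3200], E[r] = -1.2300, γ^t·E[r] = -0.984000, running G = -2.484000
t=2: π = [0.1960, 0.2590, 0.2590, 0.2860], E[r] = -1.2230, γ^t·E[r] = -0.782720, running G = -3.266720
t=3: π = [0.2036, 0.2509, 0.2545, 0.2910], E[r] = -1.2509, γ^t·E[r] = -0.640461, running G = -3.907181
t=4: π = [0.2011, 0.2535, 0.2538, 0.2916], E[r] = -1.2400, γ^t·E[r] = -0.507884, running G = -4.415064
t=5: π = [0.2015, 0.2531, 0.2545, 0.2910], E[r] = -1.2421, γ^t·E[r] = -0.407022, running G = -4.822086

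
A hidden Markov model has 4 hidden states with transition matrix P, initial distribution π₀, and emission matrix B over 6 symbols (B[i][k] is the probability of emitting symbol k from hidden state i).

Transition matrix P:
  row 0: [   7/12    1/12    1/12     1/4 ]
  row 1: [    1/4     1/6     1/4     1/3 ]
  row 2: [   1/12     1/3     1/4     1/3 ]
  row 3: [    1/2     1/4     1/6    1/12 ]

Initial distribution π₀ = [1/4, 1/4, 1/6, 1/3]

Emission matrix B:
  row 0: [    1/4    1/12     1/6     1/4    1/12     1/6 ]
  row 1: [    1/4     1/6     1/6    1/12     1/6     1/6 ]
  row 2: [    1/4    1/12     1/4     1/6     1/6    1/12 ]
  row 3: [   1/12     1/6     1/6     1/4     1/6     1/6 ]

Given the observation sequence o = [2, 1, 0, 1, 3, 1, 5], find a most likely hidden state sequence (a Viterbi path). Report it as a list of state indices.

t=0: δ = [4.167e-02, 4.167e-02, 4.167e-02, 5.556e-02]  (obs o_0=2)
t=1: δ = [2.315e-03, 2.315e-03, 8.681e-04, 2.315e-03]  ψ = [3, 2, 1, 1]  (obs o_1=1)
t=2: δ = [3.376e-04, 1.447e-04, 1.447e-04, 6.430e-05]  ψ = [0, 3, 1, 1]  (obs o_2=0)
t=3: δ = [1.641e-05, 8.038e-06, 3.014e-06, 1.407e-05]  ψ = [0, 2, 1, 0]  (obs o_3=1)
t=4: δ = [2.393e-06, 2.930e-07, 3.907e-07, 1.026e-06]  ψ = [0, 3, 3, 0]  (obs o_4=3)
t=5: δ = [1.163e-07, 4.273e-08, 1.662e-08, 9.971e-08]  ψ = [0, 3, 0, 0]  (obs o_5=1)
t=6: δ = [1.131e-08, 4.155e-09, 1.385e-09, 4.847e-09]  ψ = [0, 3, 3, 0]  (obs o_6=5)
backtrack: best end state = 0; path = [3, 0, 0, 0, 0, 0, 0]

path = [3, 0, 0, 0, 0, 0, 0]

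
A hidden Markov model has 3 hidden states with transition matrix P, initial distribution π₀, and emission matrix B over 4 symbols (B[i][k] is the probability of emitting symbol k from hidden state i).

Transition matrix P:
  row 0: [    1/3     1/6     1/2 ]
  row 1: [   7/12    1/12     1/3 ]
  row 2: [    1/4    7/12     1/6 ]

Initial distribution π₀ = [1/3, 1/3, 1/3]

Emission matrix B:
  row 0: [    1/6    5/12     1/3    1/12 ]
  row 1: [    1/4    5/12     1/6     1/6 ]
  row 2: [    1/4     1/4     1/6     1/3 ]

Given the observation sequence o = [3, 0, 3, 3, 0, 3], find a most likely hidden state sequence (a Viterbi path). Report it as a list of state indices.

t=0: δ = [2.778e-02, 5.556e-02, 1.111e-01]  (obs o_0=3)
t=1: δ = [5.401e-03, 1.620e-02, 4.630e-03]  ψ = [1, 2, 1]  (obs o_1=0)
t=2: δ = [7.877e-04, 4.501e-04, 1.800e-03]  ψ = [1, 2, 1]  (obs o_2=3)
t=3: δ = [3.751e-05, 1.750e-04, 1.313e-04]  ψ = [2, 2, 0]  (obs o_3=3)
t=4: δ = [1.702e-05, 1.915e-05, 1.459e-05]  ψ = [1, 2, 1]  (obs o_4=0)
t=5: δ = [9.307e-07, 1.418e-06, 2.836e-06]  ψ = [1, 2, 0]  (obs o_5=3)
backtrack: best end state = 2; path = [2, 1, 2, 1, 0, 2]

path = [2, 1, 2, 1, 0, 2]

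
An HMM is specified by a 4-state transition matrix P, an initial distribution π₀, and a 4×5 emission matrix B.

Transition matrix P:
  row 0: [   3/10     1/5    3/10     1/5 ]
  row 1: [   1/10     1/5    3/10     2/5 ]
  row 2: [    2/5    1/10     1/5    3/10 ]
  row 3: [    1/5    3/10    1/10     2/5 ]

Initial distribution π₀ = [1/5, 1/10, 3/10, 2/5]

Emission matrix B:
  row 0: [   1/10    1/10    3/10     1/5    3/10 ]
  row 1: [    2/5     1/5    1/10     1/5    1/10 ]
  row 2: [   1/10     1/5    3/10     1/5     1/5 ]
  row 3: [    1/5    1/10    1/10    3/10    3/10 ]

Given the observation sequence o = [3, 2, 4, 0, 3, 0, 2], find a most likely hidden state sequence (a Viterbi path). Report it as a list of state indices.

path = [3, 3, 3, 1, 3, 1, 2]

t=0: δ = [4.000e-02, 2.000e-02, 6.000e-02, 1.200e-01]  (obs o_0=3)
t=1: δ = [7.200e-03, 3.600e-03, 3.600e-03, 4.800e-03]  ψ = [2, 3, 0, 3]  (obs o_1=2)
t=2: δ = [6.480e-04, 1.440e-04, 4.320e-04, 5.760e-04]  ψ = [0, 0, 0, 3]  (obs o_2=4)
t=3: δ = [1.944e-05, 6.912e-05, 1.944e-05, 4.608e-05]  ψ = [0, 3, 0, 3]  (obs o_3=0)
t=4: δ = [1.843e-06, 2.765e-06, 4.147e-06, 8.294e-06]  ψ = [3, 1, 1, 1]  (obs o_4=3)
t=5: δ = [1.659e-07, 9.953e-07, 8.294e-08, 6.636e-07]  ψ = [2, 3, 1, 3]  (obs o_5=0)
t=6: δ = [3.981e-08, 1.991e-08, 8.958e-08, 3.981e-08]  ψ = [3, 1, 1, 1]  (obs o_6=2)
backtrack: best end state = 2; path = [3, 3, 3, 1, 3, 1, 2]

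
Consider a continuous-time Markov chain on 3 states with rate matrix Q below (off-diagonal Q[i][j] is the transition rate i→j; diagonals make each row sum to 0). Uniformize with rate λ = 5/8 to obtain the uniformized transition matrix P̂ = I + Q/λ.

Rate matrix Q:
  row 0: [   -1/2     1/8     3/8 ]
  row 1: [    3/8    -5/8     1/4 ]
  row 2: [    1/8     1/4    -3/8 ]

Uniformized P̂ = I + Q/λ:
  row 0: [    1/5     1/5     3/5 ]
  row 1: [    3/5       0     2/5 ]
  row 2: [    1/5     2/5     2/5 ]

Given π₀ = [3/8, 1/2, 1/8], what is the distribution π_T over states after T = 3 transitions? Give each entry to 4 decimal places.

π = [0.3080, 0.2420, 0.4500]

t=0: π = [0.3750, 0.5000, 0.1250]
t=1: π = [0.4000, 0.1250, 0.4750]
t=2: π = [0.2500, 0.2700, 0.4800]
t=3: π = [0.3080, 0.2420, 0.4500]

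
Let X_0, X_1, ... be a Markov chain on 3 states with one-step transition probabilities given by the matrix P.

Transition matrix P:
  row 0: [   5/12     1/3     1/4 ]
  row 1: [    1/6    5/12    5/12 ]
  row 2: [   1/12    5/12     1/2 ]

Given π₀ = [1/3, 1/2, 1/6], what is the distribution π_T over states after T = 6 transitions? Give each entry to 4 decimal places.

t=0: π = [0.3333, 0.5000, 0.1667]
t=1: π = [0.2361, 0.3889, 0.3750]
t=2: π = [0.1944, 0.3970, 0.4086]
t=3: π = [0.1812, 0.4005, 0.4183]
t=4: π = [0.1771, 0.4016, 0.4213]
t=5: π = [0.1758, 0.4019, 0.4223]
t=6: π = [0.1754, 0.4020, 0.4225]

π = [0.1754, 0.4020, 0.4225]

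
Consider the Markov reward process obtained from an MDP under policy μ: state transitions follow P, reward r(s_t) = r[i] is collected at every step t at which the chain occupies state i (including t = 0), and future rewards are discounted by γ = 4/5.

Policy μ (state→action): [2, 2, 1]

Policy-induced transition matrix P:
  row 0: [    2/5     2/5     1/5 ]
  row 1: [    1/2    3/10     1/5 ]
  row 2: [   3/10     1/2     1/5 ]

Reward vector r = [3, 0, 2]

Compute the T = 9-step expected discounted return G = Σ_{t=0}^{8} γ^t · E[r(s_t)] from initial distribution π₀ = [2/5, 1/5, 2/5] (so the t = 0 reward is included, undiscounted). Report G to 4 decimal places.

t=0: π = [0.4000, 0.2000, 0.4000], E[r] = 2.0000, γ^t·E[r] = 2.000000, running G = 2.000000
t=1: π = [0.3800, 0.4200, 0.2000], E[r] = 1.5400, γ^t·E[r] = 1.232000, running G = 3.232000
t=2: π = [0.4220, 0.3780, 0.2000], E[r] = 1.6660, γ^t·E[r] = 1.066240, running G = 4.298240
t=3: π = [0.4178, 0.3822, 0.2000], E[r] = 1.6534, γ^t·E[r] = 0.846541, running G = 5.144781
t=4: π = [0.4182, 0.3818, 0.2000], E[r] = 1.6547, γ^t·E[r] = 0.677749, running G = 5.822530
t=5: π = [0.4182, 0.3818, 0.2000], E[r] = 1.6545, γ^t·E[r] = 0.542158, running G = 6.364687
t=6: π = [0.4182, 0.3818, 0.2000], E[r] = 1.6545, γ^t·E[r] = 0.433729, running G = 6.798417
t=7: π = [0.4182, 0.3818, 0.2000], E[r] = 1.6545, γ^t·E[r] = 0.346983, running G = 7.145400
t=8: π = [0.4182, 0.3818, 0.2000], E[r] = 1.6545, γ^t·E[r] = 0.277587, running G = 7.422987

G = 7.4230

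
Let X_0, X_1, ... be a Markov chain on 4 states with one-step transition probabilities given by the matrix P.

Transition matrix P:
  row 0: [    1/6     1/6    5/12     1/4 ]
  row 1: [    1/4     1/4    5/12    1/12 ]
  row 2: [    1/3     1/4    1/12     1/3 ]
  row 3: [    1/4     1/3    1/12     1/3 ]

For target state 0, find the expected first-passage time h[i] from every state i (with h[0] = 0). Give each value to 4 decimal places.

h = [0.0000, 3.6778, 3.4656, 3.7721]

First-step conditioning: h[0] = 0; for i ≠ 0, h[i] = 1 + Σ_k P[i][k]·h[k].
  h[1] = 1 + 1/4·h[1] + 5/12·h[2] + 1/12·h[3]
  h[2] = 1 + 1/4·h[1] + 1/12·h[2] + 1/3·h[3]
  h[3] = 1 + 1/3·h[1] + 1/12·h[2] + 1/3·h[3]
Solving the 3×3 linear system over states ≠ 0 gives exactly h = [0, 1872/509, 1764/509, 1920/509] (h[0] = 0 is the target).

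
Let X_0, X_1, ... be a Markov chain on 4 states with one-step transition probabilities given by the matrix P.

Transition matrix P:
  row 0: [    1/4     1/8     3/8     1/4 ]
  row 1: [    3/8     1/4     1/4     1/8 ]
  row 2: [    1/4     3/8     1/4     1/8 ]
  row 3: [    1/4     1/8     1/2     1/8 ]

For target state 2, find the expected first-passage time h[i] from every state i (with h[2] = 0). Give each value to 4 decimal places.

First-step conditioning: h[2] = 0; for i ≠ 2, h[i] = 1 + Σ_k P[i][k]·h[k].
  h[0] = 1 + 1/4·h[0] + 1/8·h[1] + 1/4·h[3]
  h[1] = 1 + 3/8·h[0] + 1/4·h[1] + 1/8·h[3]
  h[3] = 1 + 1/4·h[0] + 1/8·h[1] + 1/8·h[3]
Solving the 3×3 linear system over states ≠ 2 gives exactly h = [504/193, 584/193, 0, 448/193] (h[2] = 0 is the target).

h = [2.6114, 3.0259, 0.0000, 2.3212]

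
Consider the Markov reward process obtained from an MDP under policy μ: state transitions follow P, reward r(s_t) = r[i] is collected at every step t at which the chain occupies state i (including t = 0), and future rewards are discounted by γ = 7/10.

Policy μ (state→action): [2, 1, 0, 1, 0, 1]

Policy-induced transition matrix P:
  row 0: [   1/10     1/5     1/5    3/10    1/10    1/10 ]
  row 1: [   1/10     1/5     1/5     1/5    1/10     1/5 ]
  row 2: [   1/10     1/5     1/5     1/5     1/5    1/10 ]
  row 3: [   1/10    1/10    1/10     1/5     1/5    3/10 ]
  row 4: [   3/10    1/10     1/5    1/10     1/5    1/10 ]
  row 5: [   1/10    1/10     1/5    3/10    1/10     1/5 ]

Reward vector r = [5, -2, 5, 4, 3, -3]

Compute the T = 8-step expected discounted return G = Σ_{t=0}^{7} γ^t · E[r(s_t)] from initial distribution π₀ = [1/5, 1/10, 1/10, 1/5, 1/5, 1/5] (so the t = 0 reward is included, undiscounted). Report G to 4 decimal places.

G = 6.5588

t=0: π = [0.2000, 0.1000, 0.1000, 0.2000, 0.2000, 0.2000], E[r] = 2.1000, γ^t·E[r] = 2.100000, running G = 2.100000
t=1: π = [0.1400, 0.1400, 0.1800, 0.2200, 0.1500, 0.1700], E[r] = 2.1400, γ^t·E[r] = 1.498000, running G = 3.598000
t=2: π = [0.1300, 0.1460, 0.1780, 0.2160, 0.1550, 0.1750], E[r] = 2.0520, γ^t·E[r] = 1.005480, running G = 4.603480
t=3: π = [0.1310, 0.1454, 0.1784, 0.2150, 0.1549, 0.1753], E[r] = 2.0550, γ^t·E[r] = 0.704865, running G = 5.308345
t=4: π = [0.1310, 0.1455, 0.1785, 0.2151, 0.1548, 0.1751], E[r] = 2.0563, γ^t·E[r] = 0.493713, running G = 5.802058
t=5: π = [0.1310, 0.1455, 0.1785, 0.2151, 0.1548, 0.1751], E[r] = 2.0560, γ^t·E[r] = 0.345560, running G = 6.147618
t=6: π = [0.1310, 0.1455, 0.1785, 0.2151, 0.1548, 0.1751], E[r] = 2.0561, γ^t·E[r] = 0.241894, running G = 6.389512
t=7: π = [0.1310, 0.1455, 0.1785, 0.2151, 0.1548, 0.1751], E[r] = 2.0561, γ^t·E[r] = 0.169326, running G = 6.558838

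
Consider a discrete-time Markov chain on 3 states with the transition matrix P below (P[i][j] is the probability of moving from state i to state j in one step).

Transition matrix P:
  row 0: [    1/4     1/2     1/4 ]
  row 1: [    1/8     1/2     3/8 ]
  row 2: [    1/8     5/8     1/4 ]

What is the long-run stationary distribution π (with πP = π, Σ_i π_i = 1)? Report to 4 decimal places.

Balance equations π_j = Σ_i π_i·P[i][j]:
  π_0 = 1/4·π_0 + 1/8·π_1 + 1/8·π_2
  π_1 = 1/2·π_0 + 1/2·π_1 + 5/8·π_2
  normalize: π_0 + π_1 + π_2 = 1
Solving the linear system gives exactly π = [1/7, 34/63, 20/63].

π = [0.1429, 0.5397, 0.3175]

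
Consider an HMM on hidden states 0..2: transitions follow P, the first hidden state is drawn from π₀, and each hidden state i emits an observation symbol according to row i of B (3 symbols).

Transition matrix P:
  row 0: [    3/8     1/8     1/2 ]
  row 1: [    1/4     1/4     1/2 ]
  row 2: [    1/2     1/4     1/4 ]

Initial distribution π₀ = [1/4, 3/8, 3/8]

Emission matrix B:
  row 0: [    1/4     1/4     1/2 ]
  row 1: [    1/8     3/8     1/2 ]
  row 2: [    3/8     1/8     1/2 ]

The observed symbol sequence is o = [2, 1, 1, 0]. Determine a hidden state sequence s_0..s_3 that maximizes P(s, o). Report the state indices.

t=0: δ = [1.250e-01, 1.875e-01, 1.875e-01]  (obs o_0=2)
t=1: δ = [2.344e-02, 1.758e-02, 1.172e-02]  ψ = [2, 1, 1]  (obs o_1=1)
t=2: δ = [2.197e-03, 1.648e-03, 1.465e-03]  ψ = [0, 1, 0]  (obs o_2=1)
t=3: δ = [2.060e-04, 5.150e-05, 4.120e-04]  ψ = [0, 1, 0]  (obs o_3=0)
backtrack: best end state = 2; path = [2, 0, 0, 2]

path = [2, 0, 0, 2]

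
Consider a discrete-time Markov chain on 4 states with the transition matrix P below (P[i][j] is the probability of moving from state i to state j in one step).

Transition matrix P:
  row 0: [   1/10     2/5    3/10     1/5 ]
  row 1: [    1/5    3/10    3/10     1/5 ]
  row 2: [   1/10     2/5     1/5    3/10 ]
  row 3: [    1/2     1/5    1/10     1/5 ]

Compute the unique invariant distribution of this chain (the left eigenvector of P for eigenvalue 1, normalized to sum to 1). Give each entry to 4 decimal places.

Balance equations π_j = Σ_i π_i·P[i][j]:
  π_0 = 1/10·π_0 + 1/5·π_1 + 1/10·π_2 + 1/2·π_3
  π_1 = 2/5·π_0 + 3/10·π_1 + 2/5·π_2 + 1/5·π_3
  π_2 = 3/10·π_0 + 3/10·π_1 + 1/5·π_2 + 1/10·π_3
  normalize: π_0 + π_1 + π_2 + π_3 = 1
Solving the linear system gives exactly π = [39/176, 199/616, 13/56, 25/112].

π = [0.2216, 0.3231, 0.2321, 0.2232]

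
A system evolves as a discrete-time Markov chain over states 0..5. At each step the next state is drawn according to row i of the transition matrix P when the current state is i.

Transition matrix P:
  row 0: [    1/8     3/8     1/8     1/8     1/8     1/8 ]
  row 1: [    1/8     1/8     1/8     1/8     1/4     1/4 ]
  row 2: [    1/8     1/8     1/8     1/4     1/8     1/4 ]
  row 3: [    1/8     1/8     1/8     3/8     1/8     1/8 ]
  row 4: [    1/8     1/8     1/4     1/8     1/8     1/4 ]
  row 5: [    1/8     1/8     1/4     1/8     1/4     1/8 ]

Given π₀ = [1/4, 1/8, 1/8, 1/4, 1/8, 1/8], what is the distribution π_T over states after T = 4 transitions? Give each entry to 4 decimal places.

π = [0.1250, 0.1563, 0.1693, 0.1949, 0.1678, 0.1867]

t=0: π = [0.2500, 0.1250, 0.1250, 0.2500, 0.1250, 0.1250]
t=1: π = [0.1250, 0.1875, 0.1563, 0.2031, 0.1563, 0.1719]
t=2: π = [0.1250, 0.1563, 0.1660, 0.1953, 0.1699, 0.1875]
t=3: π = [0.1250, 0.1563, 0.1697, 0.1946, 0.1680, 0.1865]
t=4: π = [0.1250, 0.1563, 0.1693, 0.1949, 0.1678, 0.1867]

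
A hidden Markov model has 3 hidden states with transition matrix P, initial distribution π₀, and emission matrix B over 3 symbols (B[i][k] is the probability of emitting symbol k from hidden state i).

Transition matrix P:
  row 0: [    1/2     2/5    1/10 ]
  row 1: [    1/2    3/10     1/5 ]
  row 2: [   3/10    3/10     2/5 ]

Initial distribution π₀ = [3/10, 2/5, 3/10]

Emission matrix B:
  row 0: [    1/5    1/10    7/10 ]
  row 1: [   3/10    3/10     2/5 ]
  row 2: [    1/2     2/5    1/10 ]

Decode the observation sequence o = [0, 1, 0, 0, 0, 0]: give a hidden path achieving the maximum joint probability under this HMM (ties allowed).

t=0: δ = [6.000e-02, 1.200e-01, 1.500e-01]  (obs o_0=0)
t=1: δ = [6.000e-03, 1.350e-02, 2.400e-02]  ψ = [1, 2, 2]  (obs o_1=1)
t=2: δ = [1.440e-03, 2.160e-03, 4.800e-03]  ψ = [2, 2, 2]  (obs o_2=0)
t=3: δ = [2.880e-04, 4.320e-04, 9.600e-04]  ψ = [2, 2, 2]  (obs o_3=0)
t=4: δ = [5.760e-05, 8.640e-05, 1.920e-04]  ψ = [2, 2, 2]  (obs o_4=0)
t=5: δ = [1.152e-05, 1.728e-05, 3.840e-05]  ψ = [2, 2, 2]  (obs o_5=0)
backtrack: best end state = 2; path = [2, 2, 2, 2, 2, 2]

path = [2, 2, 2, 2, 2, 2]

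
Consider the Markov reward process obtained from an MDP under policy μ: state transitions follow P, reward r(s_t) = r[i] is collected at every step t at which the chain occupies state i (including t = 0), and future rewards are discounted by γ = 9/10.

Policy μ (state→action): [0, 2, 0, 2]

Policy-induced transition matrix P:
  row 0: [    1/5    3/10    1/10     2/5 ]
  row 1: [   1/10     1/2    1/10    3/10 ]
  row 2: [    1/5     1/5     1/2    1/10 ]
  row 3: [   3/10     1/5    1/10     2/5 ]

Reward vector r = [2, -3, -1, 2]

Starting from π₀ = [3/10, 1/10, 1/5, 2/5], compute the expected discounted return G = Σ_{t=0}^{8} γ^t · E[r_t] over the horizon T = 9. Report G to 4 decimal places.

G = 0.7906

t=0: π = [0.3000, 0.1000, 0.2000, 0.4000], E[r] = 0.9000, γ^t·E[r] = 0.900000, running G = 0.900000
t=1: π = [0.2300, 0.2600, 0.1800, 0.3300], E[r] = 0.1600, γ^t·E[r] = 0.144000, running G = 1.044000
t=2: π = [0.2070, 0.3010, 0.1720, 0.3200], E[r] = -0.0210, γ^t·E[r] = -0.017010, running G = 1.026990
t=3: π = [0.2019, 0.3110, 0.1688, 0.3183], E[r] = -0.0614, γ^t·E[r] = -0.044761, running G = 0.982229
t=4: π = [0.2007, 0.3135, 0.1675, 0.3183], E[r] = -0.0700, γ^t·E[r] = -0.045934, running G = 0.936296
t=5: π = [0.2005, 0.3141, 0.1670, 0.3184], E[r] = -0.0716, γ^t·E[r] = -0.042293, running G = 0.894003
t=6: π = [0.2004, 0.3143, 0.1668, 0.3185], E[r] = -0.0718, γ^t·E[r] = -0.038172, running G = 0.855830
t=7: π = [0.2004, 0.3143, 0.1667, 0.3185], E[r] = -0.0718, γ^t·E[r] = -0.034343, running G = 0.821487
t=8: π = [0.2004, 0.3143, 0.1667, 0.3186], E[r] = -0.0718, γ^t·E[r] = -0.030894, running G = 0.790593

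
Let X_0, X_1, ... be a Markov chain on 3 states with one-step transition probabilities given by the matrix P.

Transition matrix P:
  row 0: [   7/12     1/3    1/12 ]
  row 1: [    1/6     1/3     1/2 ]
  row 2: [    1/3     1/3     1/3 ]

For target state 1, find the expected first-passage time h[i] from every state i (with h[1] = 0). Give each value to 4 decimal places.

h = [3.0000, 0.0000, 3.0000]

First-step conditioning: h[1] = 0; for i ≠ 1, h[i] = 1 + Σ_k P[i][k]·h[k].
  h[0] = 1 + 7/12·h[0] + 1/12·h[2]
  h[2] = 1 + 1/3·h[0] + 1/3·h[2]
Solving the 2×2 linear system over states ≠ 1 gives exactly h = [3, 0, 3] (h[1] = 0 is the target).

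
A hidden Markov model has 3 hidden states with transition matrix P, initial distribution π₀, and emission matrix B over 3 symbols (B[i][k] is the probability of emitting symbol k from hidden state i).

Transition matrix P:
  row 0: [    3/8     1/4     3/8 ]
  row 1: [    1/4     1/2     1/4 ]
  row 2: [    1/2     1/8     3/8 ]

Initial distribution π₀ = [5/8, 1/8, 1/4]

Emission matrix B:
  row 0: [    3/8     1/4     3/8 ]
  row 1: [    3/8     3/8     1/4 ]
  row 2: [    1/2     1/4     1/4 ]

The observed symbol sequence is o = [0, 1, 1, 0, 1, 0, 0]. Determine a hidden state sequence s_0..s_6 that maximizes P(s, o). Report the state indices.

t=0: δ = [2.344e-01, 4.688e-02, 1.250e-01]  (obs o_0=0)
t=1: δ = [2.197e-02, 2.197e-02, 2.197e-02]  ψ = [0, 0, 0]  (obs o_1=1)
t=2: δ = [2.747e-03, 4.120e-03, 2.060e-03]  ψ = [2, 1, 0]  (obs o_2=1)
t=3: δ = [3.862e-04, 7.725e-04, 5.150e-04]  ψ = [0, 1, 0]  (obs o_3=0)
t=4: δ = [6.437e-05, 1.448e-04, 4.828e-05]  ψ = [2, 1, 1]  (obs o_4=1)
t=5: δ = [1.358e-05, 2.716e-05, 1.810e-05]  ψ = [1, 1, 1]  (obs o_5=0)
t=6: δ = [3.395e-06, 5.092e-06, 3.395e-06]  ψ = [2, 1, 1]  (obs o_6=0)
backtrack: best end state = 1; path = [0, 1, 1, 1, 1, 1, 1]

path = [0, 1, 1, 1, 1, 1, 1]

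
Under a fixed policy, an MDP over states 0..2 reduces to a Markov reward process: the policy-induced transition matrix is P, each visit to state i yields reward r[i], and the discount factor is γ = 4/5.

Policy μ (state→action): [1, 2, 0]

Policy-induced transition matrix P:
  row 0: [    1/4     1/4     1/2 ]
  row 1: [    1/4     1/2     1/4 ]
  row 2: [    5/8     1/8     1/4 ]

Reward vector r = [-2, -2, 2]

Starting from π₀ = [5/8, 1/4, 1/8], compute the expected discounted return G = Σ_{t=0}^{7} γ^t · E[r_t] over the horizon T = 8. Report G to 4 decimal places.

t=0: π = [0.6250, 0.2500, 0.1250], E[r] = -1.5000, γ^t·E[r] = -1.500000, running G = -1.500000
t=1: π = [0.2969, 0.2969, 0.4063], E[r] = -0.3750, γ^t·E[r] = -0.300000, running G = -1.800000
t=2: π = [0.4023, 0.2734, 0.3242], E[r] = -0.7031, γ^t·E[r] = -0.450000, running G = -2.250000
t=3: π = [0.3716, 0.2778, 0.3506], E[r] = -0.5977, γ^t·E[r] = -0.306000, running G = -2.556000
t=4: π = [0.3815, 0.2756, 0.3429], E[r] = -0.6284, γ^t·E[r] = -0.257400, running G = -2.813400
t=5: π = [0.3786, 0.2760, 0.3454], E[r] = -0.6185, γ^t·E[r] = -0.202680, running G = -3.016080
t=6: π = [0.3795, 0.2758, 0.3446], E[r] = -0.6214, γ^t·E[r] = -0.162900, running G = -3.178980
t=7: π = [0.3792, 0.2759, 0.3449], E[r] = -0.6205, γ^t·E[r] = -0.130126, running G = -3.309106

G = -3.3091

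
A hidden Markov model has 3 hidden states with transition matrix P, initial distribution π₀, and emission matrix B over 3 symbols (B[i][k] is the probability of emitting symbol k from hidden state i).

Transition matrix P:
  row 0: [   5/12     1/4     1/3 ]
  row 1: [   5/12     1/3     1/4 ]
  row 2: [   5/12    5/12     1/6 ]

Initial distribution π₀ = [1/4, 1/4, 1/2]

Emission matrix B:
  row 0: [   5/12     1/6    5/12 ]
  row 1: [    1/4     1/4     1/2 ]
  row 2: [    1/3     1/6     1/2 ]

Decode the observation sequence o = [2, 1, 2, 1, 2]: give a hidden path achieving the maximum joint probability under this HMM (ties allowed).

path = [2, 1, 1, 1, 0]

t=0: δ = [1.042e-01, 1.250e-01, 2.500e-01]  (obs o_0=2)
t=1: δ = [1.736e-02, 2.604e-02, 6.944e-03]  ψ = [2, 2, 2]  (obs o_1=1)
t=2: δ = [4.521e-03, 4.340e-03, 3.255e-03]  ψ = [1, 1, 1]  (obs o_2=2)
t=3: δ = [3.140e-04, 3.617e-04, 2.512e-04]  ψ = [0, 1, 0]  (obs o_3=1)
t=4: δ = [6.279e-05, 6.028e-05, 5.233e-05]  ψ = [1, 1, 0]  (obs o_4=2)
backtrack: best end state = 0; path = [2, 1, 1, 1, 0]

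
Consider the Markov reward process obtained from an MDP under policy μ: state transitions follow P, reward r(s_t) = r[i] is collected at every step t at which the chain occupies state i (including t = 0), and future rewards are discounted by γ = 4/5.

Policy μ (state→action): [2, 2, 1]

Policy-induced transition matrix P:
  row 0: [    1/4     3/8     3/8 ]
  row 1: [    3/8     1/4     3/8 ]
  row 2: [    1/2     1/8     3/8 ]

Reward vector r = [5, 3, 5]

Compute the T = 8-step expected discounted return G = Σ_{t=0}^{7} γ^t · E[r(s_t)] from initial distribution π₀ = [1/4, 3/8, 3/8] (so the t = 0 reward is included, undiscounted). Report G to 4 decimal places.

t=0: π = [0.2500, 0.3750, 0.3750], E[r] = 4.2500, γ^t·E[r] = 4.250000, running G = 4.250000
t=1: π = [0.3906, 0.2344, 0.3750], E[r] = 4.5313, γ^t·E[r] = 3.625000, running G = 7.875000
t=2: π = [0.3730, 0.2520, 0.3750], E[r] = 4.4961, γ^t·E[r] = 2.877500, running G = 10.752500
t=3: π = [0.3752, 0.2498, 0.3750], E[r] = 4.5005, γ^t·E[r] = 2.304250, running G = 13.056750
t=4: π = [0.3750, 0.2500, 0.3750], E[r] = 4.4999, γ^t·E[r] = 1.843175, running G = 14.899925
t=5: π = [0.3750, 0.2500, 0.3750], E[r] = 4.5000, γ^t·E[r] = 1.474563, running G = 16.374488
t=6: π = [0.3750, 0.2500, 0.3750], E[r] = 4.5000, γ^t·E[r] = 1.179648, running G = 17.554135
t=7: π = [0.3750, 0.2500, 0.3750], E[r] = 4.5000, γ^t·E[r] = 0.943718, running G = 18.497854

G = 18.4979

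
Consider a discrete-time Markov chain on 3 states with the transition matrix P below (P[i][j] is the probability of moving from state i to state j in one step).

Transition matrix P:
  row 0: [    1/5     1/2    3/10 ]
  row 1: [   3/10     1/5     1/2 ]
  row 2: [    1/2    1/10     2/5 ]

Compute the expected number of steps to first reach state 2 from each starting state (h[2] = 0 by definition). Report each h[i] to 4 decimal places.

h = [2.6531, 2.2449, 0.0000]

First-step conditioning: h[2] = 0; for i ≠ 2, h[i] = 1 + Σ_k P[i][k]·h[k].
  h[0] = 1 + 1/5·h[0] + 1/2·h[1]
  h[1] = 1 + 3/10·h[0] + 1/5·h[1]
Solving the 2×2 linear system over states ≠ 2 gives exactly h = [130/49, 110/49, 0] (h[2] = 0 is the target).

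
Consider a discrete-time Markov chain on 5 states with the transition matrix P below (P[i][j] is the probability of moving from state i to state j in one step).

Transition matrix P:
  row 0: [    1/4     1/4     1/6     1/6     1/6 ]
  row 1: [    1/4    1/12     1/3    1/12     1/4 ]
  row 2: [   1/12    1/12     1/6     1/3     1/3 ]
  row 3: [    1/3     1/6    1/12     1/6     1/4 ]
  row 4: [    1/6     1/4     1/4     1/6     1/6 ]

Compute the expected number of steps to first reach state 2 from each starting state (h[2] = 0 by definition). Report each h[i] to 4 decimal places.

h = [4.8908, 4.1318, 0.0000, 5.3276, 4.4832]

First-step conditioning: h[2] = 0; for i ≠ 2, h[i] = 1 + Σ_k P[i][k]·h[k].
  h[0] = 1 + 1/4·h[0] + 1/4·h[1] + 1/6·h[3] + 1/6·h[4]
  h[1] = 1 + 1/4·h[0] + 1/12·h[1] + 1/12·h[3] + 1/4·h[4]
  h[3] = 1 + 1/3·h[0] + 1/6·h[1] + 1/6·h[3] + 1/4·h[4]
  h[4] = 1 + 1/6·h[0] + 1/4·h[1] + 1/6·h[3] + 1/6·h[4]
Solving the 4×4 linear system over states ≠ 2 gives exactly h = [8016/1639, 6772/1639, 0, 8732/1639, 668/149] (h[2] = 0 is the target).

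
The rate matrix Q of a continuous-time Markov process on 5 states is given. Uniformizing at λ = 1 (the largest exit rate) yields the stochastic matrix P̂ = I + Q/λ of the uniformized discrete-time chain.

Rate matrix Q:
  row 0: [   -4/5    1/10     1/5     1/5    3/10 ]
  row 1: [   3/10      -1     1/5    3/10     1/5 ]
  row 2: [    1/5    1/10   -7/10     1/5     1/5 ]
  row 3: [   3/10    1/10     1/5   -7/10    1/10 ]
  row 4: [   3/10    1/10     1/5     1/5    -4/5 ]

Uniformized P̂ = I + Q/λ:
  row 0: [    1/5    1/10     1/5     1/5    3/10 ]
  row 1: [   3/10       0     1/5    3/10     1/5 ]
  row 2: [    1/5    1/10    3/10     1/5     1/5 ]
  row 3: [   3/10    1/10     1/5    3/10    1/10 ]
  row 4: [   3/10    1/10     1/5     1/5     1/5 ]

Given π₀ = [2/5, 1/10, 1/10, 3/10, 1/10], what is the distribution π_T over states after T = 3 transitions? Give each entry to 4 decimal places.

π = [0.2525, 0.0909, 0.2221, 0.2324, 0.2021]

t=0: π = [0.4000, 0.1000, 0.1000, 0.3000, 0.1000]
t=1: π = [0.2500, 0.0900, 0.2100, 0.2400, 0.2100]
t=2: π = [0.2540, 0.0910, 0.2210, 0.2330, 0.2010]
t=3: π = [0.2525, 0.0909, 0.2221, 0.2324, 0.2021]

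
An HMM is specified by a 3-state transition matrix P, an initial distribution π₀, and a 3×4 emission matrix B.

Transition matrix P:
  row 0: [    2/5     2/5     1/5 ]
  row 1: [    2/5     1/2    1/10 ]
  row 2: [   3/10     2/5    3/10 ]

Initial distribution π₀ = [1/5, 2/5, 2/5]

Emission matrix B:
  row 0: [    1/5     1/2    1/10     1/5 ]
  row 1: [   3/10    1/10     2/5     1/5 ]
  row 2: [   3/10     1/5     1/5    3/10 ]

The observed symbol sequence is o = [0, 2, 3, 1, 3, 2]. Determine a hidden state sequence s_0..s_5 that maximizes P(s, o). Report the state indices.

path = [1, 1, 1, 0, 1, 1]

t=0: δ = [4.000e-02, 1.200e-01, 1.200e-01]  (obs o_0=0)
t=1: δ = [4.800e-03, 2.400e-02, 7.200e-03]  ψ = [1, 1, 2]  (obs o_1=2)
t=2: δ = [1.920e-03, 2.400e-03, 7.200e-04]  ψ = [1, 1, 1]  (obs o_2=3)
t=3: δ = [4.800e-04, 1.200e-04, 7.680e-05]  ψ = [1, 1, 0]  (obs o_3=1)
t=4: δ = [3.840e-05, 3.840e-05, 2.880e-05]  ψ = [0, 0, 0]  (obs o_4=3)
t=5: δ = [1.536e-06, 7.680e-06, 1.728e-06]  ψ = [0, 1, 2]  (obs o_5=2)
backtrack: best end state = 1; path = [1, 1, 1, 0, 1, 1]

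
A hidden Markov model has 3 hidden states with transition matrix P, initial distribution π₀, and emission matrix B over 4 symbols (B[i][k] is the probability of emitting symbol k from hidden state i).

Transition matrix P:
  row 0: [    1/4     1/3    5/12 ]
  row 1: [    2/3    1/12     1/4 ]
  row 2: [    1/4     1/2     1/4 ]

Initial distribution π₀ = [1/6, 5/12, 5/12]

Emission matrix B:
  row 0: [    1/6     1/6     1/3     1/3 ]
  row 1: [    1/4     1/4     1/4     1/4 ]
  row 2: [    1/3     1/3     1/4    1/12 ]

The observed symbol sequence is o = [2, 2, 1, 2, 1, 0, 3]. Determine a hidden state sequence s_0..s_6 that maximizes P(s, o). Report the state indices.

path = [1, 0, 1, 0, 2, 1, 0]

t=0: δ = [5.556e-02, 1.042e-01, 1.042e-01]  (obs o_0=2)
t=1: δ = [2.315e-02, 1.302e-02, 6.510e-03]  ψ = [1, 2, 1]  (obs o_1=2)
t=2: δ = [1.447e-03, 1.929e-03, 3.215e-03]  ψ = [1, 0, 0]  (obs o_2=1)
t=3: δ = [4.287e-04, 4.019e-04, 2.009e-04]  ψ = [1, 2, 2]  (obs o_3=2)
t=4: δ = [4.465e-05, 3.572e-05, 5.954e-05]  ψ = [1, 0, 0]  (obs o_4=1)
t=5: δ = [3.969e-06, 7.442e-06, 6.202e-06]  ψ = [1, 2, 0]  (obs o_5=0)
t=6: δ = [1.654e-06, 7.752e-07, 1.550e-07]  ψ = [1, 2, 1]  (obs o_6=3)
backtrack: best end state = 0; path = [1, 0, 1, 0, 2, 1, 0]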